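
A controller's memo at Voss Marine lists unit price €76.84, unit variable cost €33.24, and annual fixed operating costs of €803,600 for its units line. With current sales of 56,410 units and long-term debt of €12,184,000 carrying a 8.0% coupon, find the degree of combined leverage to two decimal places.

3.61

Contribution at this volume is 56,410 × €43.60 = €2,459,476.00.
Operating income = contribution − fixed costs = €2,459,476.00 − €803,600 = €1,655,876.00. Interest = €974,720.00.
DOL = €2,459,476.00 ÷ €1,655,876.00 = 1.4853; DFL = €1,655,876.00 ÷ €681,156.00 = 2.4310.
DCL = DOL × DFL = 1.4853 × 2.4310 = 3.6108.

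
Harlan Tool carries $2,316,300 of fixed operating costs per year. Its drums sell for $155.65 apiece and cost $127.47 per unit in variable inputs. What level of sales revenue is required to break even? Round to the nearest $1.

$12,793,900

Contribution margin per unit = $155.65 − $127.47 = $28.18, a CM ratio of $28.18 ÷ $155.65 = 0.1810.
Break-even sales = FC ÷ CM ratio = $2,316,300 × $155.65 / $28.18 = $12,793,900.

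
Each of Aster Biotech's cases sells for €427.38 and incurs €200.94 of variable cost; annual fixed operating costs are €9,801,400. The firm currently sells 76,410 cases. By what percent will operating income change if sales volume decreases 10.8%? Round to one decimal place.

Contribution at this volume is 76,410 × €226.44 = €17,302,280.40.
Subtracting fixed costs: EBIT = €17,302,280.40 − €9,801,400 = €7,500,880.40.
So DOL = total CM / EBIT = €17,302,280.40 / €7,500,880.40 = 2.3067.
Operating income changes by 2.3067 × -10.8% = -24.9%.

-24.9%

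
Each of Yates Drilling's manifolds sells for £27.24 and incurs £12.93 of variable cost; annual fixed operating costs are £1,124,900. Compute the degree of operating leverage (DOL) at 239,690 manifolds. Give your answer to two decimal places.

1.49

At 239,690 units, contribution = 239,690 × £14.31 = £3,429,963.90.
Operating income = contribution − fixed costs = £3,429,963.90 − £1,124,900 = £2,305,063.90.
DOL = contribution ÷ EBIT = £3,429,963.90 ÷ £2,305,063.90 = 1.4880.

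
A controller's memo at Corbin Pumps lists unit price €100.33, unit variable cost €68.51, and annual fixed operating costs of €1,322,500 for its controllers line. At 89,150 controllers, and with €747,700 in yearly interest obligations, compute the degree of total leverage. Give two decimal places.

At 89,150 units, contribution = 89,150 × €31.82 = €2,836,753.00.
Subtracting fixed costs: EBIT = €2,836,753.00 − €1,322,500 = €1,514,253.00. Interest = €747,700.00.
DOL = €2,836,753.00 ÷ €1,514,253.00 = 1.8734; DFL = €1,514,253.00 ÷ €766,553.00 = 1.9754.
Combined leverage = 1.8734 × 1.9754 = 3.7007.

3.70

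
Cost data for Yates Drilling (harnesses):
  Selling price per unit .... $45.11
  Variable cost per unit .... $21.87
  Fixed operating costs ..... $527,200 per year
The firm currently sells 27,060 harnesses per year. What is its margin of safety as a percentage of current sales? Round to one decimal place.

16.2%

Contribution margin per unit = $45.11 − $21.87 = $23.24. Break-even units = $527,200 ÷ $23.24 = 22,685.03; break-even revenue = 22,685.03 × $45.11 = $1,023,321.51.
Actual sales revenue = 27,060 × $45.11 = $1,220,676.60.
Margin of safety = ($1,220,676.60 − $1,023,321.51) ÷ $1,220,676.60 = 16.2%.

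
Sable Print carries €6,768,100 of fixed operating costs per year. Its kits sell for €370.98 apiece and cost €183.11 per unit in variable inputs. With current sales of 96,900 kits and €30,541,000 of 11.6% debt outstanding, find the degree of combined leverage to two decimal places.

2.31

At 96,900 units, contribution = 96,900 × €187.87 = €18,204,603.00.
EBIT = €18,204,603.00 − €6,768,100 = €11,436,503.00. Interest = €3,542,756.00, so EBIT − I = €7,893,747.00.
Degree of total leverage = total CM / (EBIT − interest) = €18,204,603.00 / €7,893,747.00 = 2.3062.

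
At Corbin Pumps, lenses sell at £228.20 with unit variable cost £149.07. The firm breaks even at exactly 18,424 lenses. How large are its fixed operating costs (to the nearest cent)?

£1,457,891.12

Each unit contributes £228.20 − £149.07 = £79.13.
Fixed costs = break-even units × CM = 18,424 × £79.13 = £1,457,891.12.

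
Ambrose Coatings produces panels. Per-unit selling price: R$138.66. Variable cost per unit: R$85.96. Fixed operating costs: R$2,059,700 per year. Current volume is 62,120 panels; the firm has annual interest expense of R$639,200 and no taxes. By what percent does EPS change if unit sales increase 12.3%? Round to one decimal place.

+70.1%

At 62,120 units, contribution = 62,120 × R$52.70 = R$3,273,724.00.
EBIT = R$3,273,724.00 − R$2,059,700 = R$1,214,024.00.
After interest of R$639,200.00, pre-tax earnings = R$574,824.00.
Degree of combined leverage = contribution ÷ (EBIT − I) = R$3,273,724.00 ÷ R$574,824.00 = 5.6952.
EPS therefore changes by 5.6952 × (+12.3%) = +70.1%.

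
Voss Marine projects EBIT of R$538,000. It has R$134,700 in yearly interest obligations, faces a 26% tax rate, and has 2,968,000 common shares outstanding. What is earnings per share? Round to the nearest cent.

Interest = R$134,700.00, so EBT = R$538,000 − R$134,700.00 = R$403,300.00.
Net income = R$403,300.00 × (1 − 0.26) = R$298,442.00.
Per share: R$298,442.00 / 2,968,000 shares = R$0.10.

R$0.10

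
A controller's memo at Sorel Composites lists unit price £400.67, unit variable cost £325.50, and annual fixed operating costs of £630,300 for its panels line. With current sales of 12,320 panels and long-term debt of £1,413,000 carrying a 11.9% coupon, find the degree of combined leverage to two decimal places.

7.26

At 12,320 units, contribution = 12,320 × £75.17 = £926,094.40.
Operating income = contribution − fixed costs = £926,094.40 − £630,300 = £295,794.40. Interest = £168,147.00.
DOL = £926,094.40 ÷ £295,794.40 = 3.1309; DFL = £295,794.40 ÷ £127,647.40 = 2.3173.
Combined leverage = 3.1309 × 2.3173 = 7.2552.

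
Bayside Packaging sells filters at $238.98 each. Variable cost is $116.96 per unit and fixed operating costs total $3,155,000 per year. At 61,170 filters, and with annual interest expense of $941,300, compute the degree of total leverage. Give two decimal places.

2.22

At 61,170 units, contribution = 61,170 × $122.02 = $7,463,963.40.
Subtracting fixed costs: EBIT = $7,463,963.40 − $3,155,000 = $4,308,963.40. Interest = $941,300.00, so EBIT − I = $3,367,663.40.
DCL = contribution ÷ (EBIT − I) = $7,463,963.40 ÷ $3,367,663.40 = 2.2164.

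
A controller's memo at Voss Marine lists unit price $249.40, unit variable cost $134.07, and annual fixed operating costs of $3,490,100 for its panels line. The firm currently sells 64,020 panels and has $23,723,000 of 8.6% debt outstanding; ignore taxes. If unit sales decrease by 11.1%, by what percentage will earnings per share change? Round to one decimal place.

-44.2%

At 64,020 units, contribution = 64,020 × $115.33 = $7,383,426.60.
Operating income = contribution − fixed costs = $7,383,426.60 − $3,490,100 = $3,893,326.60.
Interest = $2,040,178.00, so EBIT − I = $1,853,148.60.
DCL = total CM / (EBIT − I) = $7,383,426.60 / $1,853,148.60 = 3.9843.
EPS therefore changes by 3.9843 × (-11.1%) = -44.2%.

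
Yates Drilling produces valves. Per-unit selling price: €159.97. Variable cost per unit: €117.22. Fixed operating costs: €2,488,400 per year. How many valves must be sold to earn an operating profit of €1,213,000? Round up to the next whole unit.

86,583 valves

Unit CM = price − variable cost = €159.97 − €117.22 = €42.75.
Need Q such that Q × €42.75 − €2,488,400 = €1,213,000, i.e. Q = €3,701,400 / €42.75 = 86,582.46 → 86,583.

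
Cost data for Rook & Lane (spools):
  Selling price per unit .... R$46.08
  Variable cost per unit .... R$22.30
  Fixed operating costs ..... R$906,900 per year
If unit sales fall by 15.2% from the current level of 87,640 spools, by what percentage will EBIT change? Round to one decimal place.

Total contribution margin = 87,640 × R$23.78 = R$2,084,079.20.
Subtracting fixed costs: EBIT = R$2,084,079.20 − R$906,900 = R$1,177,179.20.
Degree of operating leverage = R$2,084,079.20 / R$1,177,179.20 = 1.7704.
%ΔEBIT = DOL × %ΔSales = 1.7704 × -15.2% = -26.9%.

-26.9%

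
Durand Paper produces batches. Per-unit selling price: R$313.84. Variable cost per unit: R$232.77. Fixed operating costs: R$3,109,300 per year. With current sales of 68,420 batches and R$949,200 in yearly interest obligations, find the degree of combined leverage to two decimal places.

3.73

Contribution at this volume is 68,420 × R$81.07 = R$5,546,809.40.
Subtracting fixed costs: EBIT = R$5,546,809.40 − R$3,109,300 = R$2,437,509.40. Interest = R$949,200.00.
DOL = R$5,546,809.40 ÷ R$2,437,509.40 = 2.2756; DFL = R$2,437,509.40 ÷ R$1,488,309.40 = 1.6378.
Combined leverage = 2.2756 × 1.6378 = 3.7270.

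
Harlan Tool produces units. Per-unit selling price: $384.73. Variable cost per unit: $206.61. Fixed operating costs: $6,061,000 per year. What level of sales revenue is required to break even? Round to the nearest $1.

$13,091,447

Contribution margin per unit = $384.73 − $206.61 = $178.12, a CM ratio of $178.12 ÷ $384.73 = 0.4630.
Break-even revenue = fixed costs × price ÷ CM = $6,061,000 × $384.73 ÷ $178.12 = $13,091,447.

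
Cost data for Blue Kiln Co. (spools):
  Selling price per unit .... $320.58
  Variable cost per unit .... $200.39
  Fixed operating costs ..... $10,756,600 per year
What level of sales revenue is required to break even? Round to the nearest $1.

$28,690,830

CM per unit = $320.58 − $200.39 = $120.19; CM ratio = $120.19 / $320.58 = 0.3749.
Break-even revenue = fixed costs × price ÷ CM = $10,756,600 × $320.58 ÷ $120.19 = $28,690,830.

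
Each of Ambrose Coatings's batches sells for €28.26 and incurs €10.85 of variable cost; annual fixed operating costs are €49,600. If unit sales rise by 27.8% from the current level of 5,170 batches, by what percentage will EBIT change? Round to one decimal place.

+61.9%

Total contribution margin = 5,170 × €17.41 = €90,009.70.
Operating income = contribution − fixed costs = €90,009.70 − €49,600 = €40,409.70.
So DOL = total CM / EBIT = €90,009.70 / €40,409.70 = 2.2274.
So EBIT moves 2.2274 × (+27.8%) = +61.9%.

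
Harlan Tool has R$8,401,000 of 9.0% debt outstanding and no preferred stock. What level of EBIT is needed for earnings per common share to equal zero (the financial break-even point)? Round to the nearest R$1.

Annual interest = 9.0% × R$8,401,000 = R$756,090.00.
Without preferred stock the financial break-even is simply EBIT = interest = R$756,090.00.

R$756,090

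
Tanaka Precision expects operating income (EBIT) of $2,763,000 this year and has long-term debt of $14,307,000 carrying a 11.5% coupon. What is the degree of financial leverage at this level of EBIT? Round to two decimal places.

2.47

Annual interest charges come to $1,645,305.00.
DFL = EBIT ÷ (EBIT − I) = $2,763,000 ÷ ($2,763,000 − $1,645,305.00) = $2,763,000 ÷ $1,117,695.00 = 2.4721.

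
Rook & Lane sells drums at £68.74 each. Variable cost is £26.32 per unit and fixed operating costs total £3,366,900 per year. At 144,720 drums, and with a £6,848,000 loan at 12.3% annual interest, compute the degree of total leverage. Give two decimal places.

At 144,720 units, contribution = 144,720 × £42.42 = £6,139,022.40.
Operating income = contribution − fixed costs = £6,139,022.40 − £3,366,900 = £2,772,122.40. Interest = £842,304.00, so EBIT − I = £1,929,818.40.
Degree of total leverage = total CM / (EBIT − interest) = £6,139,022.40 / £1,929,818.40 = 3.1811.

3.18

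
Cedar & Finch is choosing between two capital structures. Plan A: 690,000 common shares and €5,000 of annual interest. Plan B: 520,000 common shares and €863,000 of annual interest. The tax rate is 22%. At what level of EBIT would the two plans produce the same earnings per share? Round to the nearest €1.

€3,487,471

At indifference, (EBIT − 5,000)(1 − t)/690,000 = (EBIT − 863,000)(1 − t)/520,000.
Cancelling (1 − t) and cross-multiplying: 520,000·(EBIT − 5,000) = 690,000·(EBIT − 863,000).
EBIT × (690,000 − 520,000) = 863,000 × 690,000 − 5,000 × 520,000 = 592,870,000,000, so EBIT = 592,870,000,000 ÷ 170,000 = 3,487,470.59.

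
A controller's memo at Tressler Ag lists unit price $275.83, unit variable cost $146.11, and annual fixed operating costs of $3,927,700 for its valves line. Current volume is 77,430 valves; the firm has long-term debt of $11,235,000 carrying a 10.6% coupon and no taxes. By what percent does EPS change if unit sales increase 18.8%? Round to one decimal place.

Total contribution margin = 77,430 × $129.72 = $10,044,219.60.
Operating income = contribution − fixed costs = $10,044,219.60 − $3,927,700 = $6,116,519.60.
After interest of $1,190,910.00, pre-tax earnings = $4,925,609.60.
Degree of combined leverage = contribution ÷ (EBIT − I) = $10,044,219.60 ÷ $4,925,609.60 = 2.0392.
%ΔEPS = DCL × %ΔSales = 2.0392 × +18.8% = +38.3%.

+38.3%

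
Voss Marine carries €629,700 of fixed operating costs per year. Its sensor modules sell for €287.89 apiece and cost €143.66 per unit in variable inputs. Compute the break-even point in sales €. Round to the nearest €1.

€1,256,911

Contribution margin per unit = €287.89 − €143.66 = €144.23, a CM ratio of €144.23 ÷ €287.89 = 0.5010.
Break-even sales = FC ÷ CM ratio = €629,700 × €287.89 / €144.23 = €1,256,911.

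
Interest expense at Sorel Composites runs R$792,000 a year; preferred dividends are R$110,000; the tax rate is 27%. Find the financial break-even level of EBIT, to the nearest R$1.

Grossing the preferred dividend up to pre-tax terms: R$110,000 / (1 − 0.27) = R$150,684.93.
EPS = 0 when EBIT covers interest plus the pre-tax preferred burden: R$792,000 + R$150,684.93 = R$942,684.93.

R$942,685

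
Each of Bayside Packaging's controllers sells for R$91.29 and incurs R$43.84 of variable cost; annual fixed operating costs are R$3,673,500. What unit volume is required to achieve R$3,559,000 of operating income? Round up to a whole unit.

Each unit contributes R$91.29 − R$43.84 = R$47.45.
Units = (FC + target) / CM = (R$3,673,500 + R$3,559,000) / R$47.45 = 152,423.60, so 152,424 controllers.

152,424 controllers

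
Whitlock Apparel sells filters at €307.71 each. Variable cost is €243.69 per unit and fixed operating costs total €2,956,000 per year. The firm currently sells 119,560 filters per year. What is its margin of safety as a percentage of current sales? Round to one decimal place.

Contribution margin per unit = €307.71 − €243.69 = €64.02. Break-even units = €2,956,000 ÷ €64.02 = 46,173.07; break-even revenue = 46,173.07 × €307.71 = €14,207,915.65.
Current sales = 119,560 × €307.71 = €36,789,807.60.
Margin of safety = (€36,789,807.60 − €14,207,915.65) ÷ €36,789,807.60 = 61.4%.

61.4%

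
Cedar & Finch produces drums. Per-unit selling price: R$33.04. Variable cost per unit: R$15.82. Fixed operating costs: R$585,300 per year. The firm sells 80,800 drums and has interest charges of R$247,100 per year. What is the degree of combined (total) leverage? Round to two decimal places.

Contribution at this volume is 80,800 × R$17.22 = R$1,391,376.00.
Subtracting fixed costs: EBIT = R$1,391,376.00 − R$585,300 = R$806,076.00. Interest = R$247,100.00, so EBIT − I = R$558,976.00.
DCL = contribution ÷ (EBIT − I) = R$1,391,376.00 ÷ R$558,976.00 = 2.4892.

2.49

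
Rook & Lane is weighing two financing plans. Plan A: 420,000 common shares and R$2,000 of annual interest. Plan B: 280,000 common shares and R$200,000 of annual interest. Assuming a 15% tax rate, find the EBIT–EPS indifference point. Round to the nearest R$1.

At indifference, (EBIT − 2,000)(1 − t)/420,000 = (EBIT − 200,000)(1 − t)/280,000.
The (1 − t) factor cancels: (EBIT − 2,000) × 280,000 = (EBIT − 200,000) × 420,000.
Solving, EBIT = (200,000·420,000 − 2,000·280,000) / (420,000 − 280,000) = 83,440,000,000 / 140,000 = 596,000.00.

R$596,000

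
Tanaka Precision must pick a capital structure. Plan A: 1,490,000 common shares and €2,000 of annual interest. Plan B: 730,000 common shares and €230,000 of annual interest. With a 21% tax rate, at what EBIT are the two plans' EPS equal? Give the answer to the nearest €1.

€449,000

At indifference, (EBIT − 2,000)(1 − t)/1,490,000 = (EBIT − 230,000)(1 − t)/730,000.
Cancelling (1 − t) and cross-multiplying: 730,000·(EBIT − 2,000) = 1,490,000·(EBIT − 230,000).
Solving, EBIT = (230,000·1,490,000 − 2,000·730,000) / (1,490,000 − 730,000) = 341,240,000,000 / 760,000 = 449,000.00.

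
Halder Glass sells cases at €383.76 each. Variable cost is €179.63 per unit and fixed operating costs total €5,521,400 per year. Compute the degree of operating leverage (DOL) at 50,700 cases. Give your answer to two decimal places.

At 50,700 units, contribution = 50,700 × €204.13 = €10,349,391.00.
EBIT = €10,349,391.00 − €5,521,400 = €4,827,991.00.
Degree of operating leverage = €10,349,391.00 / €4,827,991.00 = 2.1436.

2.14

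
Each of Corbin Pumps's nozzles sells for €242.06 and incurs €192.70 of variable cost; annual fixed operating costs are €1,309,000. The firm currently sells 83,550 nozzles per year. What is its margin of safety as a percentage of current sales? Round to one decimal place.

Contribution margin per unit = €242.06 − €192.70 = €49.36. Break-even units = €1,309,000 ÷ €49.36 = 26,519.45; break-even revenue = 26,519.45 × €242.06 = €6,419,297.81.
Current sales = 83,550 × €242.06 = €20,224,113.00.
Margin of safety = (€20,224,113.00 − €6,419,297.81) ÷ €20,224,113.00 = 68.3%.

68.3%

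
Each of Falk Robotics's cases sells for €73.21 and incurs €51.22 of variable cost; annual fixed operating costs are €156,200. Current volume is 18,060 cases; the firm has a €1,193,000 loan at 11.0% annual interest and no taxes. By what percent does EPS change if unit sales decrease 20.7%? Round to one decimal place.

-74.9%

Total contribution margin = 18,060 × €21.99 = €397,139.40.
Operating income = contribution − fixed costs = €397,139.40 − €156,200 = €240,939.40.
After interest of €131,230.00, pre-tax earnings = €109,709.40.
DCL = total CM / (EBIT − I) = €397,139.40 / €109,709.40 = 3.6199.
%ΔEPS = DCL × %ΔSales = 3.6199 × -20.7% = -74.9%.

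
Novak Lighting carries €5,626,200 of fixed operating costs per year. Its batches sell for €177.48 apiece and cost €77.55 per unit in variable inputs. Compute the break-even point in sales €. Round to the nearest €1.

CM per unit = €177.48 − €77.55 = €99.93; CM ratio = €99.93 / €177.48 = 0.5630.
Break-even revenue = fixed costs × price ÷ CM = €5,626,200 × €177.48 ÷ €99.93 = €9,992,374.

€9,992,374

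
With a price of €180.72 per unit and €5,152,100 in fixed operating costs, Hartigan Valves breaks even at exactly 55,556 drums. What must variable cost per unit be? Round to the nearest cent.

Contribution per unit must be FC / Q = €5,152,100 / 55,556 = €92.7371.
Variable cost per unit = €180.72 − €92.7371 = €87.98.

€87.98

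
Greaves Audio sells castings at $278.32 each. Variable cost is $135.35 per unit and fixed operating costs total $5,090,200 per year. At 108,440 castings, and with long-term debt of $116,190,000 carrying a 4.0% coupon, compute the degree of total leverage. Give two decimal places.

2.69

Contribution at this volume is 108,440 × $142.97 = $15,503,666.80.
Operating income = contribution − fixed costs = $15,503,666.80 − $5,090,200 = $10,413,466.80. Interest = $4,647,600.00, so EBIT − I = $5,765,866.80.
DCL = contribution ÷ (EBIT − I) = $15,503,666.80 ÷ $5,765,866.80 = 2.6889.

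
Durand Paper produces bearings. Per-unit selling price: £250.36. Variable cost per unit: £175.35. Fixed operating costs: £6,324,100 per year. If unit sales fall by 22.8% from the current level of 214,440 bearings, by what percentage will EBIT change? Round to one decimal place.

-37.6%

Contribution at this volume is 214,440 × £75.01 = £16,085,144.40.
EBIT = £16,085,144.40 − £6,324,100 = £9,761,044.40.
DOL = contribution ÷ EBIT = £16,085,144.40 ÷ £9,761,044.40 = 1.6479.
%ΔEBIT = DOL × %ΔSales = 1.6479 × -22.8% = -37.6%.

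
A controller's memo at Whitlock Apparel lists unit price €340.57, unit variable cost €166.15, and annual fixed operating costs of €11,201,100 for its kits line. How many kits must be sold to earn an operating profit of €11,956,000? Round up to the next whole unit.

132,767 kits

Contribution margin per unit = €340.57 − €166.15 = €174.42.
Required volume = (fixed costs + target profit) ÷ CM = (€11,201,100 + €11,956,000) ÷ €174.42 = 132,766.31, so 132,767 kits.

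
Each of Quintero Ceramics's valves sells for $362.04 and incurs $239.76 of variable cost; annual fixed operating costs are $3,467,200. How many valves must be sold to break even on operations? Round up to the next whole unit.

Each unit contributes $362.04 − $239.76 = $122.28.
Break-even volume = fixed costs ÷ CM per unit = $3,467,200 ÷ $122.28 = 28,354.60, so 28,355 valves.

28,355 valves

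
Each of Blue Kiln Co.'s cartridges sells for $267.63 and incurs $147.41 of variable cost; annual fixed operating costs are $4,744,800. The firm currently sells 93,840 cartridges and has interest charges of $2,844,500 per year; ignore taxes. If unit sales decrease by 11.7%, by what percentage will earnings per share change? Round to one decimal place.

Total contribution margin = 93,840 × $120.22 = $11,281,444.80.
Operating income = contribution − fixed costs = $11,281,444.80 − $4,744,800 = $6,536,644.80.
Interest = $2,844,500.00, so EBIT − I = $3,692,144.80.
DCL = total CM / (EBIT − I) = $11,281,444.80 / $3,692,144.80 = 3.0555.
%ΔEPS = DCL × %ΔSales = 3.0555 × -11.7% = -35.7%.

-35.7%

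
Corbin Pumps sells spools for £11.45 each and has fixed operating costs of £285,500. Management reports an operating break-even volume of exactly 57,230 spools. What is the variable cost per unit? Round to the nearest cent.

£6.46

At break-even, FC = Q × (P − VC), so P − VC = £285,500 ÷ 57,230 = £4.9886.
Hence VC = price − CM = £11.45 − £4.9886 = £6.46.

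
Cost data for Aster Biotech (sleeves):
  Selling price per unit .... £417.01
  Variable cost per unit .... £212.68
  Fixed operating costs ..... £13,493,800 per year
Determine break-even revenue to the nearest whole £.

CM per unit = £417.01 − £212.68 = £204.33; CM ratio = £204.33 / £417.01 = 0.4900.
Break-even sales = FC ÷ CM ratio = £13,493,800 × £417.01 / £204.33 = £27,539,028.

£27,539,028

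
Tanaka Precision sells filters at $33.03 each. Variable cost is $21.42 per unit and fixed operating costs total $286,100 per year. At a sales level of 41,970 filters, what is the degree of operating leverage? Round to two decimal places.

2.42

At 41,970 units, contribution = 41,970 × $11.61 = $487,271.70.
EBIT = $487,271.70 − $286,100 = $201,171.70.
Degree of operating leverage = $487,271.70 / $201,171.70 = 2.4222.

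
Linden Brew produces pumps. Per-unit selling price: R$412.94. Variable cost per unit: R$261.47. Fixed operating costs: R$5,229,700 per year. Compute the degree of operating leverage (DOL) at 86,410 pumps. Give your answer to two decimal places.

Contribution at this volume is 86,410 × R$151.47 = R$13,088,522.70.
EBIT = R$13,088,522.70 − R$5,229,700 = R$7,858,822.70.
So DOL = total CM / EBIT = R$13,088,522.70 / R$7,858,822.70 = 1.6655.

1.67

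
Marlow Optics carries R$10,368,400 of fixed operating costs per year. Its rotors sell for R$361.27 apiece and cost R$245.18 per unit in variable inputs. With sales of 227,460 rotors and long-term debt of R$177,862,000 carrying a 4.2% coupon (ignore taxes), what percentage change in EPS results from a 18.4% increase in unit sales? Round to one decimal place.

+56.7%

Contribution at this volume is 227,460 × R$116.09 = R$26,405,831.40.
Subtracting fixed costs: EBIT = R$26,405,831.40 − R$10,368,400 = R$16,037,431.40.
Interest = R$7,470,204.00, so EBIT − I = R$8,567,227.40.
Degree of combined leverage = contribution ÷ (EBIT − I) = R$26,405,831.40 ÷ R$8,567,227.40 = 3.0822.
%ΔEPS = DCL × %ΔSales = 3.0822 × +18.4% = +56.7%.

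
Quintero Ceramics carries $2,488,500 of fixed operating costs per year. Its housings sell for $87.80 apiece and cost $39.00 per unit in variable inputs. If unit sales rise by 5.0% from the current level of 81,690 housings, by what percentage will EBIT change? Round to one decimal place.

At 81,690 units, contribution = 81,690 × $48.80 = $3,986,472.00.
Subtracting fixed costs: EBIT = $3,986,472.00 − $2,488,500 = $1,497,972.00.
So DOL = total CM / EBIT = $3,986,472.00 / $1,497,972.00 = 2.6612.
%ΔEBIT = DOL × %ΔSales = 2.6612 × +5.0% = +13.3%.

+13.3%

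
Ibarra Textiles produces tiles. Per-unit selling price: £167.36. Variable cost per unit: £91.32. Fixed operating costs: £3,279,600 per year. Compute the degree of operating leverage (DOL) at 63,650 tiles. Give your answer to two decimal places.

At 63,650 units, contribution = 63,650 × £76.04 = £4,839,946.00.
Subtracting fixed costs: EBIT = £4,839,946.00 − £3,279,600 = £1,560,346.00.
Degree of operating leverage = £4,839,946.00 / £1,560,346.00 = 3.1018.

3.10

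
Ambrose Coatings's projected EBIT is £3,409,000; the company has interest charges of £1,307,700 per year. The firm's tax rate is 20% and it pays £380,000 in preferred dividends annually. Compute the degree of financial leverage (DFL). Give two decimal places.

Interest = £1,307,700.00.
Preferred dividends grossed up pre-tax: £380,000 / (1 − 0.20) = £475,000.00.
DFL = EBIT ÷ [EBIT − I − D_p/(1−t)] = £3,409,000 ÷ [£3,409,000 − £1,307,700.00 − £475,000.00] = £3,409,000 ÷ £1,626,300.00 = 2.0962.

2.10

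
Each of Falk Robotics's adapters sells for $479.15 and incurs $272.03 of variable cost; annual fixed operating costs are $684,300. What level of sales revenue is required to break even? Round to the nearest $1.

Contribution margin per unit = $479.15 − $272.03 = $207.12, a CM ratio of $207.12 ÷ $479.15 = 0.4323.
Break-even revenue = fixed costs × price ÷ CM = $684,300 × $479.15 ÷ $207.12 = $1,583,055.

$1,583,055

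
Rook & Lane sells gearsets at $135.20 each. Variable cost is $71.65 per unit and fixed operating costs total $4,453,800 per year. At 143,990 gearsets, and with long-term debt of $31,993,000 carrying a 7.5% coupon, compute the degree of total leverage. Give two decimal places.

3.98

Total contribution margin = 143,990 × $63.55 = $9,150,564.50.
EBIT = $9,150,564.50 − $4,453,800 = $4,696,764.50. Interest = $2,399,475.00.
DOL = $9,150,564.50 ÷ $4,696,764.50 = 1.9483; DFL = $4,696,764.50 ÷ $2,297,289.50 = 2.0445.
Combined leverage = 1.9483 × 2.0445 = 3.9833.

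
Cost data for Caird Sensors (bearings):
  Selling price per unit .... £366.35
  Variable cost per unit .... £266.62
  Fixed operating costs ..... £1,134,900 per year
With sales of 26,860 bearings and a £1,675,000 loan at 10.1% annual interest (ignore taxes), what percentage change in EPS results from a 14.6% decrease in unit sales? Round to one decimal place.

-28.5%

Total contribution margin = 26,860 × £99.73 = £2,678,747.80.
Subtracting fixed costs: EBIT = £2,678,747.80 − £1,134,900 = £1,543,847.80.
After interest of £169,175.00, pre-tax earnings = £1,374,672.80.
Degree of combined leverage = contribution ÷ (EBIT − I) = £2,678,747.80 ÷ £1,374,672.80 = 1.9486.
EPS therefore changes by 1.9486 × (-14.6%) = -28.5%.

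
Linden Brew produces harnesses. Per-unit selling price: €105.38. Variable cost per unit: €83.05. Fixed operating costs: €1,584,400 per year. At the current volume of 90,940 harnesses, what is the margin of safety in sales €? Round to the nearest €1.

€2,106,138

Contribution margin per unit = €105.38 − €83.05 = €22.33. Break-even units = €1,584,400 ÷ €22.33 = 70,953.87; break-even revenue = 70,953.87 × €105.38 = €7,477,119.21.
Actual sales revenue = 90,940 × €105.38 = €9,583,257.20.
Margin of safety = €9,583,257.20 − €7,477,119.21 = €2,106,138.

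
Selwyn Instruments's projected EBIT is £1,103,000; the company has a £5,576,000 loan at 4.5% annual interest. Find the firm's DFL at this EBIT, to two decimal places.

1.29

Interest = £250,920.00.
Degree of financial leverage = EBIT / (EBIT − interest) = £1,103,000 / £852,080.00 = 1.2945.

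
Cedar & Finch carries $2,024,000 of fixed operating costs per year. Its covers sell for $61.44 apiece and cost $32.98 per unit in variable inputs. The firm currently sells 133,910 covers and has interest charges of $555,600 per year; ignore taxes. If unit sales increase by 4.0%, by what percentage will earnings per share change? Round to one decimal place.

At 133,910 units, contribution = 133,910 × $28.46 = $3,811,078.60.
Subtracting fixed costs: EBIT = $3,811,078.60 − $2,024,000 = $1,787,078.60.
Interest = $555,600.00, so EBIT − I = $1,231,478.60.
DCL = total CM / (EBIT − I) = $3,811,078.60 / $1,231,478.60 = 3.0947.
%ΔEPS = DCL × %ΔSales = 3.0947 × +4.0% = +12.4%.

+12.4%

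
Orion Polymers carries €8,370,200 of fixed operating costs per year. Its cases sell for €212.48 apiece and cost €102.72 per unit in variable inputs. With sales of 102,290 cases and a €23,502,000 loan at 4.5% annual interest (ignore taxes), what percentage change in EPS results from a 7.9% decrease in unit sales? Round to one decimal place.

-49.3%

Contribution at this volume is 102,290 × €109.76 = €11,227,350.40.
EBIT = €11,227,350.40 − €8,370,200 = €2,857,150.40.
After interest of €1,057,590.00, pre-tax earnings = €1,799,560.40.
DCL = total CM / (EBIT − I) = €11,227,350.40 / €1,799,560.40 = 6.2389.
%ΔEPS = DCL × %ΔSales = 6.2389 × -7.9% = -49.3%.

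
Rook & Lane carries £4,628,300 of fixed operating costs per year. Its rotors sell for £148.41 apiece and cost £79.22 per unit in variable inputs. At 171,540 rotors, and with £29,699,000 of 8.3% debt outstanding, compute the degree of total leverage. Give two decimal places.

Contribution at this volume is 171,540 × £69.19 = £11,868,852.60.
EBIT = £11,868,852.60 − £4,628,300 = £7,240,552.60. Interest = £2,465,017.00, so EBIT − I = £4,775,535.60.
Degree of total leverage = total CM / (EBIT − interest) = £11,868,852.60 / £4,775,535.60 = 2.4853.

2.49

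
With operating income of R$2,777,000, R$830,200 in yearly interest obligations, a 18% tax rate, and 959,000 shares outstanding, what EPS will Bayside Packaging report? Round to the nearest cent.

R$1.66

Interest = R$830,200.00, so EBT = R$2,777,000 − R$830,200.00 = R$1,946,800.00.
Net income = R$1,946,800.00 × (1 − 0.18) = R$1,596,376.00.
EPS = R$1,596,376.00 ÷ 959,000 = R$1.66.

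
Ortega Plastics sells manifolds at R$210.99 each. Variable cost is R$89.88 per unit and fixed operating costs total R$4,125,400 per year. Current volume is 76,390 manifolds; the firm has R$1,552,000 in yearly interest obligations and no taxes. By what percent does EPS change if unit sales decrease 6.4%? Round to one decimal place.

-16.6%

Total contribution margin = 76,390 × R$121.11 = R$9,251,592.90.
Operating income = contribution − fixed costs = R$9,251,592.90 − R$4,125,400 = R$5,126,192.90.
After interest of R$1,552,000.00, pre-tax earnings = R$3,574,192.90.
Degree of combined leverage = contribution ÷ (EBIT − I) = R$9,251,592.90 ÷ R$3,574,192.90 = 2.5884.
EPS therefore changes by 2.5884 × (-6.4%) = -16.6%.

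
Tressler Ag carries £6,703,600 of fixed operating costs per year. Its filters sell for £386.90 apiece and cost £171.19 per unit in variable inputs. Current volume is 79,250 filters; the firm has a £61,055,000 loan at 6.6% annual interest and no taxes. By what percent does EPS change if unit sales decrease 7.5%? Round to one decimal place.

-20.2%

At 79,250 units, contribution = 79,250 × £215.71 = £17,095,017.50.
Subtracting fixed costs: EBIT = £17,095,017.50 − £6,703,600 = £10,391,417.50.
After interest of £4,029,630.00, pre-tax earnings = £6,361,787.50.
DCL = total CM / (EBIT − I) = £17,095,017.50 / £6,361,787.50 = 2.6871.
%ΔEPS = DCL × %ΔSales = 2.6871 × -7.5% = -20.2%.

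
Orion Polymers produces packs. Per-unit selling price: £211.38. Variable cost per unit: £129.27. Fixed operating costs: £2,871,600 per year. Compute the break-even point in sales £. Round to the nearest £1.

CM per unit = £211.38 − £129.27 = £82.11; CM ratio = £82.11 / £211.38 = 0.3884.
Break-even sales = FC ÷ CM ratio = £2,871,600 × £211.38 / £82.11 = £7,392,508.

£7,392,508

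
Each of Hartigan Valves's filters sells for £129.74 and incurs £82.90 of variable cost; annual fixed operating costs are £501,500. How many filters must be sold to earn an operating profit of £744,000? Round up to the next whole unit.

26,591 filters

Contribution margin per unit = £129.74 − £82.90 = £46.84.
Required volume = (fixed costs + target profit) ÷ CM = (£501,500 + £744,000) ÷ £46.84 = 26,590.52, so 26,591 filters.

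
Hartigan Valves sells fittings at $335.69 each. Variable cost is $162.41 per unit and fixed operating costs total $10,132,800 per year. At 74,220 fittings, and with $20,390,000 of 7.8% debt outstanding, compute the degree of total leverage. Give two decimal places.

Contribution at this volume is 74,220 × $173.28 = $12,860,841.60.
EBIT = $12,860,841.60 − $10,132,800 = $2,728,041.60. Interest = $1,590,420.00, so EBIT − I = $1,137,621.60.
DCL = contribution ÷ (EBIT − I) = $12,860,841.60 ÷ $1,137,621.60 = 11.3050.

11.31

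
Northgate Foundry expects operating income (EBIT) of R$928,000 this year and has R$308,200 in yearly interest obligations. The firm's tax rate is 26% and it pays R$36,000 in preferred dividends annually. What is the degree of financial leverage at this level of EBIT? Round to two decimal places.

Annual interest charges come to R$308,200.00.
Pre-tax preferred-dividend burden = R$36,000 ÷ (1 − 0.26) = R$48,648.65.
DFL = EBIT ÷ [EBIT − I − D_p/(1−t)] = R$928,000 ÷ [R$928,000 − R$308,200.00 − R$48,648.65] = R$928,000 ÷ R$571,151.35 = 1.6248.

1.62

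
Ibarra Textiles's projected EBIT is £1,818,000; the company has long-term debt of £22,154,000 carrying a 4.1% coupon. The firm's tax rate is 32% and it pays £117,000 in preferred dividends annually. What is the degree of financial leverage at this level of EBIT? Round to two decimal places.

Interest = £908,314.00.
Pre-tax preferred-dividend burden = £117,000 ÷ (1 − 0.32) = £172,058.82.
DFL = EBIT ÷ [EBIT − I − D_p/(1−t)] = £1,818,000 ÷ [£1,818,000 − £908,314.00 − £172,058.82] = £1,818,000 ÷ £737,627.18 = 2.4647.

2.46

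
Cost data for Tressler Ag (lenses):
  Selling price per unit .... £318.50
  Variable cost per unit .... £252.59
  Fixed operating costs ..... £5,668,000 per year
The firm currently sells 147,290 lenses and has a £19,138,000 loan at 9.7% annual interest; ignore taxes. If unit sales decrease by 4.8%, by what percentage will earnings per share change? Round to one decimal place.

-21.3%

Total contribution margin = 147,290 × £65.91 = £9,707,883.90.
Operating income = contribution − fixed costs = £9,707,883.90 − £5,668,000 = £4,039,883.90.
After interest of £1,856,386.00, pre-tax earnings = £2,183,497.90.
Degree of combined leverage = contribution ÷ (EBIT − I) = £9,707,883.90 ÷ £2,183,497.90 = 4.4460.
EPS therefore changes by 4.4460 × (-4.8%) = -21.3%.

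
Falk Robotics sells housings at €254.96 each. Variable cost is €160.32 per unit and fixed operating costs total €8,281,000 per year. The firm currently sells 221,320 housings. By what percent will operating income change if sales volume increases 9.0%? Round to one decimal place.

At 221,320 units, contribution = 221,320 × €94.64 = €20,945,724.80.
Subtracting fixed costs: EBIT = €20,945,724.80 − €8,281,000 = €12,664,724.80.
Degree of operating leverage = €20,945,724.80 / €12,664,724.80 = 1.6539.
Operating income changes by 1.6539 × +9.0% = +14.9%.

+14.9%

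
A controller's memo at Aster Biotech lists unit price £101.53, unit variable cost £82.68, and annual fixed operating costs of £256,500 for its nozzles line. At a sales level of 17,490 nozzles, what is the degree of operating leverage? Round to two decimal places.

4.50

Total contribution margin = 17,490 × £18.85 = £329,686.50.
Subtracting fixed costs: EBIT = £329,686.50 − £256,500 = £73,186.50.
So DOL = total CM / EBIT = £329,686.50 / £73,186.50 = 4.5047.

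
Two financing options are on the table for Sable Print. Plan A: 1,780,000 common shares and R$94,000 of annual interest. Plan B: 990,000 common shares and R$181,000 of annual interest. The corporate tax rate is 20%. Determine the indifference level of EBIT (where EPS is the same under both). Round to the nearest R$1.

Set EPS_A = EPS_B: (EBIT − R$94,000)(1 − 0.20) ÷ 1,780,000 = (EBIT − R$181,000)(1 − 0.20) ÷ 990,000.
Cancelling (1 − t) and cross-multiplying: 990,000·(EBIT − 94,000) = 1,780,000·(EBIT − 181,000).
EBIT × (1,780,000 − 990,000) = 181,000 × 1,780,000 − 94,000 × 990,000 = 229,120,000,000, so EBIT = 229,120,000,000 ÷ 790,000 = 290,025.32.

R$290,025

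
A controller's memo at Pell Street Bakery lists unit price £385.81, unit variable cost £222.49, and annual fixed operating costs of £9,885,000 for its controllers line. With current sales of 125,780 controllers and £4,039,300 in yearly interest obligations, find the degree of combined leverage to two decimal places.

Contribution at this volume is 125,780 × £163.32 = £20,542,389.60.
Operating income = contribution − fixed costs = £20,542,389.60 − £9,885,000 = £10,657,389.60. Interest = £4,039,300.00.
DOL = £20,542,389.60 ÷ £10,657,389.60 = 1.9275; DFL = £10,657,389.60 ÷ £6,618,089.60 = 1.6103.
DCL = DOL × DFL = 1.9275 × 1.6103 = 3.1039.

3.10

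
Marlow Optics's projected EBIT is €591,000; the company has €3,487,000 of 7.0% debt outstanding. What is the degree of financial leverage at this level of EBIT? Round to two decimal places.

Annual interest charges come to €244,090.00.
Degree of financial leverage = EBIT / (EBIT − interest) = €591,000 / €346,910.00 = 1.7036.

1.70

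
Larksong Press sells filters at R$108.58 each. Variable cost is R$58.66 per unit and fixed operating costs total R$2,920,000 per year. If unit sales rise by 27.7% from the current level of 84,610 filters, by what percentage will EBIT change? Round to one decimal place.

At 84,610 units, contribution = 84,610 × R$49.92 = R$4,223,731.20.
Operating income = contribution − fixed costs = R$4,223,731.20 − R$2,920,000 = R$1,303,731.20.
Degree of operating leverage = R$4,223,731.20 / R$1,303,731.20 = 3.2397.
So EBIT moves 3.2397 × (+27.7%) = +89.7%.

+89.7%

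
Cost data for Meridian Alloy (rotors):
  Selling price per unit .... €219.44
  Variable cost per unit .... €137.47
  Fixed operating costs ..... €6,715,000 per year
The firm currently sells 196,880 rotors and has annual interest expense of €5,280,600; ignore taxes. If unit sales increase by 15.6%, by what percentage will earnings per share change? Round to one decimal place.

+60.8%

Contribution at this volume is 196,880 × €81.97 = €16,138,253.60.
Subtracting fixed costs: EBIT = €16,138,253.60 − €6,715,000 = €9,423,253.60.
Interest = €5,280,600.00, so EBIT − I = €4,142,653.60.
Degree of combined leverage = contribution ÷ (EBIT − I) = €16,138,253.60 ÷ €4,142,653.60 = 3.8956.
%ΔEPS = DCL × %ΔSales = 3.8956 × +15.6% = +60.8%.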